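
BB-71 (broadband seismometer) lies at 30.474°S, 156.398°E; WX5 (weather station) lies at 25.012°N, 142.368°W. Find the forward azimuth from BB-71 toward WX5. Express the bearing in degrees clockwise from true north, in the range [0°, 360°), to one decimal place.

53.6°

Δλ = 61.2340°
y = sin Δλ · cos φ₂ = 0.794385
x = cos φ₁ sin φ₂ − sin φ₁ cos φ₂ cos Δλ = 0.585570
θ = atan2(y, x) = 53.6047° → 53.6047° (mod 360°)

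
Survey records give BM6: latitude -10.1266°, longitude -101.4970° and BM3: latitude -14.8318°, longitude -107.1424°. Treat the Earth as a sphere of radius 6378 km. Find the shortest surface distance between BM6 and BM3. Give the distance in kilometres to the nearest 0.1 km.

806.6 km

Δφ = -4.7052°,  Δλ = -5.6454°
a = sin²(Δφ/2) + cos φ₁ cos φ₂ sin²(Δλ/2) = 0.003993
c = 2·arcsin(√a) = 0.126462 rad = 7.2457°
d = R·c = 6378 × 0.126462 = 806.6 km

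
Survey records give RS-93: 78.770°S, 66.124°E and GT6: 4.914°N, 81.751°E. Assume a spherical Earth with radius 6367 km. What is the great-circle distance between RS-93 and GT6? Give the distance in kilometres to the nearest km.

9345 km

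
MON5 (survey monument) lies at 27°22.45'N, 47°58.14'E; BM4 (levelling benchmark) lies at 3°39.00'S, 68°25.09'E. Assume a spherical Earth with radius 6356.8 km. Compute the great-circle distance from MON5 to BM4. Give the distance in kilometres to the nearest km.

MON5: φ = +27.37417°, λ = +47.96900°
BM4: φ = -3.65000°, λ = +68.41817°
Δφ = -31.0242°,  Δλ = 20.4492°
a = sin²(Δφ/2) + cos φ₁ cos φ₂ sin²(Δλ/2) = 0.099449
c = 2·arcsin(√a) = 0.641661 rad = 36.7645°
d = R·c = 6356.8 × 0.641661 = 4078.9 km

4079 km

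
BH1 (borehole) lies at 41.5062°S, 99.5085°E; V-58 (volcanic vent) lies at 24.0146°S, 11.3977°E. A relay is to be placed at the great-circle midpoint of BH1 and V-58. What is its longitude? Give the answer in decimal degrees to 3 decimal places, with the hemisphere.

49.982°E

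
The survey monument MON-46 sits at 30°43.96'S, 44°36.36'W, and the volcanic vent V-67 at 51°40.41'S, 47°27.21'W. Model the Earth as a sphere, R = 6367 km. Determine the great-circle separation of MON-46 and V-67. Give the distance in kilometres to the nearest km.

2339 km

MON-46: φ = -30.73267°, λ = -44.60600°
V-67: φ = -51.67350°, λ = -47.45350°
Δφ = -20.9408°,  Δλ = -2.8475°
a = sin²(Δφ/2) + cos φ₁ cos φ₂ sin²(Δλ/2) = 0.033354
c = 2·arcsin(√a) = 0.367324 rad = 21.0461°
d = R·c = 6367 × 0.367324 = 2338.7 km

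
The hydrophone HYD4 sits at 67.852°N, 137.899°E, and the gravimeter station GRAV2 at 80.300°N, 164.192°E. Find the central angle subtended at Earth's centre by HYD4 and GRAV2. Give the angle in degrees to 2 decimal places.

14.09°

Δφ = 12.4480°,  Δλ = 26.2930°
a = sin²(Δφ/2) + cos φ₁ cos φ₂ sin²(Δλ/2) = 0.015040
c = 2·arcsin(√a) = 0.245893 rad = 14.0887°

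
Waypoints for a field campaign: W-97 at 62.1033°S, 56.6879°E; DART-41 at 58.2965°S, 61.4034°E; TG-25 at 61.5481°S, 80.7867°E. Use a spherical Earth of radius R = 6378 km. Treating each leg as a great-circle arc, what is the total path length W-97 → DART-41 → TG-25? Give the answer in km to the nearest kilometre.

1633 km

W-97→DART-41: c = 0.077977 rad, d = 497.34 km
DART-41→TG-25: c = 0.178005 rad, d = 1135.31 km
Total = 497.34 + 1135.31 = 1632.65 km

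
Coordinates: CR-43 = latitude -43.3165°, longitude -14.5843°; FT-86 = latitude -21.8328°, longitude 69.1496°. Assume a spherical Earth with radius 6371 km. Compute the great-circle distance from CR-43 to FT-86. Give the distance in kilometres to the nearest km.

7873 km

Δφ = 21.4837°,  Δλ = 83.7339°
a = sin²(Δφ/2) + cos φ₁ cos φ₂ sin²(Δλ/2) = 0.335575
c = 2·arcsin(√a) = 1.235711 rad = 70.8010°
d = R·c = 6371 × 1.235711 = 7872.7 km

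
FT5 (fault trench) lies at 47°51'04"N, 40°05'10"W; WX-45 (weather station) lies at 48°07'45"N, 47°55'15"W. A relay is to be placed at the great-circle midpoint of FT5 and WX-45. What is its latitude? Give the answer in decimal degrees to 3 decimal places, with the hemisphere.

FT5: φ = +47.85111°, λ = -40.08611°
WX-45: φ = +48.12917°, λ = -47.92083°
Bx = cos φ₂ cos Δλ = 0.661223,  By = cos φ₂ sin Δλ = -0.090985
φₘ = atan2(sin φ₁ + sin φ₂, √((cos φ₁ + Bx)² + By²)) = 48.05678°
λₘ = λ₁ + atan2(By, cos φ₁ + Bx) = -43.99290°

48.057°N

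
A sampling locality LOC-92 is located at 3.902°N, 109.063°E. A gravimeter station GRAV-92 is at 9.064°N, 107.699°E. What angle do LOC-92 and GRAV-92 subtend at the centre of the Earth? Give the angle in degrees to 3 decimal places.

Δφ = 5.1620°,  Δλ = -1.3640°
a = sin²(Δφ/2) + cos φ₁ cos φ₂ sin²(Δλ/2) = 0.002167
c = 2·arcsin(√a) = 0.093145 rad = 5.3368°

5.337°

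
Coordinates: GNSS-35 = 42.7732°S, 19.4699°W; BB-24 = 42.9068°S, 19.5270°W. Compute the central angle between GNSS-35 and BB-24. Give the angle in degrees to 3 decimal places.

0.140°

Δφ = -0.1336°,  Δλ = -0.0571°
a = sin²(Δφ/2) + cos φ₁ cos φ₂ sin²(Δλ/2) = 0.000001
c = 2·arcsin(√a) = 0.002444 rad = 0.1400°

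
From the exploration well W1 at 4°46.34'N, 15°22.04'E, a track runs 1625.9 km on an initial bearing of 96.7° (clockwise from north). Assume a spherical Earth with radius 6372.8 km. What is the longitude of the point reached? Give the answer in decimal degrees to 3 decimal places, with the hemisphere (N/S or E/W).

29.903°E

W1: φ = +4.77233°, λ = +15.36733°
δ = d/R = 1625.9/6372.8 = 0.255131 rad
φ₂ = arcsin(sin φ₁ cos δ + cos φ₁ sin δ cos θ)
   = arcsin(0.08320·0.96763 + 0.99653·0.25237·-0.11667) = 2.93260°
λ₂ = λ₁ + atan2(sin θ sin δ cos φ₁, cos δ − sin φ₁ sin φ₂) = 29.90270°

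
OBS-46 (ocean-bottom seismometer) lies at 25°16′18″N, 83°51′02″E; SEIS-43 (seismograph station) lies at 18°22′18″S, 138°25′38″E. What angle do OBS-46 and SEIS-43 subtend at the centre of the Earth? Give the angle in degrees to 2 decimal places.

68.72°

OBS-46: φ = +25.27167°, λ = +83.85056°
SEIS-43: φ = -18.37167°, λ = +138.42722°
Δφ = -43.6433°,  Δλ = 54.5767°
a = sin²(Δφ/2) + cos φ₁ cos φ₂ sin²(Δλ/2) = 0.318564
c = 2·arcsin(√a) = 1.199448 rad = 68.7233°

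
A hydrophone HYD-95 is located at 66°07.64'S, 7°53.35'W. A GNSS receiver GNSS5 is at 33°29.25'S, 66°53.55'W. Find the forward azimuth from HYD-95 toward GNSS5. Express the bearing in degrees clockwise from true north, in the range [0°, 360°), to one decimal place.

HYD-95: φ = -66.12733°, λ = -7.88917°
GNSS5: φ = -33.48750°, λ = -66.89250°
Δλ = -59.0033°
y = sin Δλ · cos φ₂ = -0.714908
x = cos φ₁ sin φ₂ − sin φ₁ cos φ₂ cos Δλ = 0.169460
θ = atan2(y, x) = -76.6649° → 283.3351° (mod 360°)

283.3°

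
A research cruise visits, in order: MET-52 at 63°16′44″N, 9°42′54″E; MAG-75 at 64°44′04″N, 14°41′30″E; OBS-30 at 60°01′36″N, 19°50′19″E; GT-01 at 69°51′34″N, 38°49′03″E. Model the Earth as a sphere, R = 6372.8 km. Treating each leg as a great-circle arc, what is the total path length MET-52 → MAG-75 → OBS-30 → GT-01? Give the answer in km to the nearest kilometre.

2278 km

MET-52: φ = +63.27889°, λ = +9.71500°
MAG-75: φ = +64.73444°, λ = +14.69167°
OBS-30: φ = +60.02667°, λ = +19.83861°
GT-01: φ = +69.85944°, λ = +38.81750°
MET-52→MAG-75: c = 0.045746 rad, d = 291.53 km
MAG-75→OBS-30: c = 0.092049 rad, d = 586.61 km
OBS-30→GT-01: c = 0.219718 rad, d = 1400.22 km
Total = 291.53 + 586.61 + 1400.22 = 2278.36 km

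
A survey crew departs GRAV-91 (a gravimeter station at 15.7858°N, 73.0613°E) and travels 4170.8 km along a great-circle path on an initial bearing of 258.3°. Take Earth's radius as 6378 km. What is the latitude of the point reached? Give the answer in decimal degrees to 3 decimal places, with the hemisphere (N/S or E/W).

5.579°N

δ = d/R = 4170.8/6378 = 0.653935 rad
φ₂ = arcsin(sin φ₁ cos δ + cos φ₁ sin δ cos θ)
   = arcsin(0.27204·0.79370 + 0.96229·0.60831·-0.20279) = 5.57867°
λ₂ = λ₁ + atan2(sin θ sin δ cos φ₁, cos δ − sin φ₁ sin φ₂) = 36.29802°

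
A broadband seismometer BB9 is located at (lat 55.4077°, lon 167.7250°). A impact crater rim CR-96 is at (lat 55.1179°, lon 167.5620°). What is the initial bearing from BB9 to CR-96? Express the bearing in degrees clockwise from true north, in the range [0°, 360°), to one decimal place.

Δλ = -0.1630°
y = sin Δλ · cos φ₂ = -0.001627
x = cos φ₁ sin φ₂ − sin φ₁ cos φ₂ cos Δλ = -0.005056
θ = atan2(y, x) = -162.1626° → 197.8374° (mod 360°)

197.8°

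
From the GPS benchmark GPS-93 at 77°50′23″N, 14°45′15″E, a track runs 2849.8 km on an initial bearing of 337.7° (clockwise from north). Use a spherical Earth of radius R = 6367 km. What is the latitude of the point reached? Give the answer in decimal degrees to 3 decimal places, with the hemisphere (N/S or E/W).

GPS-93: φ = +77.83972°, λ = +14.75417°
δ = d/R = 2849.8/6367 = 0.447589 rad
φ₂ = arcsin(sin φ₁ cos δ + cos φ₁ sin δ cos θ)
   = arcsin(0.97756·0.90149 + 0.21065·0.43279·0.92521) = 74.93110°
λ₂ = λ₁ + atan2(sin θ sin δ cos φ₁, cos δ − sin φ₁ sin φ₂) = -126.07118°

74.931°N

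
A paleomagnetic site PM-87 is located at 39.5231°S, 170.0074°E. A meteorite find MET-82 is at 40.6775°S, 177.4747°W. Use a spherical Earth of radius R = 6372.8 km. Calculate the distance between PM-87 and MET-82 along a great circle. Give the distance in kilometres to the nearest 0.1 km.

1071.8 km

Δφ = -1.1544°,  Δλ = 12.5179°
a = sin²(Δφ/2) + cos φ₁ cos φ₂ sin²(Δλ/2) = 0.007055
c = 2·arcsin(√a) = 0.168182 rad = 9.6361°
d = R·c = 6372.8 × 0.168182 = 1071.8 km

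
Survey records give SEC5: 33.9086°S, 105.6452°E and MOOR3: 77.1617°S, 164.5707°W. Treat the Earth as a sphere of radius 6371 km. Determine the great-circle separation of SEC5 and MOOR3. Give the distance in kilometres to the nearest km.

Δφ = -43.2531°,  Δλ = 89.7841°
a = sin²(Δφ/2) + cos φ₁ cos φ₂ sin²(Δλ/2) = 0.227691
c = 2·arcsin(√a) = 0.994862 rad = 57.0014°
d = R·c = 6371 × 0.994862 = 6338.3 km

6338 km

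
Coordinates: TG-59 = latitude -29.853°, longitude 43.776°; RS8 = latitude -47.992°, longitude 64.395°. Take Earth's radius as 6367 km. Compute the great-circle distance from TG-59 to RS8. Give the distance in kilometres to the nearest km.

2674 km

Δφ = -18.1390°,  Δλ = 20.6190°
a = sin²(Δφ/2) + cos φ₁ cos φ₂ sin²(Δλ/2) = 0.043438
c = 2·arcsin(√a) = 0.419916 rad = 24.0594°
d = R·c = 6367 × 0.419916 = 2673.6 km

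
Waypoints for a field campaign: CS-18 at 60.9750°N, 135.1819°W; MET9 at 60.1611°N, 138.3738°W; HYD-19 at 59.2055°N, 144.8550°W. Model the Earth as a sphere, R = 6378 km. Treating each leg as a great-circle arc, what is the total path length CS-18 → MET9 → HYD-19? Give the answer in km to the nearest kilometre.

576 km

CS-18→MET9: c = 0.030837 rad, d = 196.68 km
MET9→HYD-19: c = 0.059458 rad, d = 379.22 km
Total = 196.68 + 379.22 = 575.90 km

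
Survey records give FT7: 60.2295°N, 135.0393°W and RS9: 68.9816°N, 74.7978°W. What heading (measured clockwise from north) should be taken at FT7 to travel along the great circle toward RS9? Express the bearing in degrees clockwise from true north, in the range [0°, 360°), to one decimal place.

45.2°

Δλ = 60.2415°
y = sin Δλ · cos φ₂ = 0.311369
x = cos φ₁ sin φ₂ − sin φ₁ cos φ₂ cos Δλ = 0.308963
θ = atan2(y, x) = 45.2222° → 45.2222° (mod 360°)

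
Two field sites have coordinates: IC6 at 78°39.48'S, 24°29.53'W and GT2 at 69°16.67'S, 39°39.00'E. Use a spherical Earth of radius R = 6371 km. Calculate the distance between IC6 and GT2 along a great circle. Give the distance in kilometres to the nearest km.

IC6: φ = -78.65800°, λ = -24.49217°
GT2: φ = -69.27783°, λ = +39.65000°
Δφ = 9.3802°,  Δλ = 64.1422°
a = sin²(Δφ/2) + cos φ₁ cos φ₂ sin²(Δλ/2) = 0.026304
c = 2·arcsin(√a) = 0.325812 rad = 18.6677°
d = R·c = 6371 × 0.325812 = 2075.7 km

2076 km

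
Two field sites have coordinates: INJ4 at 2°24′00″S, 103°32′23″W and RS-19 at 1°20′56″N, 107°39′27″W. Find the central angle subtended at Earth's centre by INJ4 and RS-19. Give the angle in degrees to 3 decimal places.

INJ4: φ = -2.40000°, λ = -103.53972°
RS-19: φ = +1.34889°, λ = -107.65750°
Δφ = 3.7489°,  Δλ = -4.1178°
a = sin²(Δφ/2) + cos φ₁ cos φ₂ sin²(Δλ/2) = 0.002359
c = 2·arcsin(√a) = 0.097180 rad = 5.5680°

5.568°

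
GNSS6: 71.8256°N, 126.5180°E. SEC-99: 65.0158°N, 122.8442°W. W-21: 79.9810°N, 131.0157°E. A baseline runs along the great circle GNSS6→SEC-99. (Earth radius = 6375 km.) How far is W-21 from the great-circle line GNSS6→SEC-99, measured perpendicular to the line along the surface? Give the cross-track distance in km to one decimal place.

δ₁₃ = central angle GNSS6→W-21 = 0.143512 rad  (haversine)
θ₁₃ = bearing GNSS6→W-21 = 5.474°,  θ₁₂ = bearing GNSS6→SEC-99 = 42.980°
dₓₜ = R·arcsin(sin δ₁₃ · sin(θ₁₃ − θ₁₂)) = 6375·arcsin(0.14302·sin(-37.506°)) = -555.821 km
|dₓₜ| = 555.821 km

555.8 km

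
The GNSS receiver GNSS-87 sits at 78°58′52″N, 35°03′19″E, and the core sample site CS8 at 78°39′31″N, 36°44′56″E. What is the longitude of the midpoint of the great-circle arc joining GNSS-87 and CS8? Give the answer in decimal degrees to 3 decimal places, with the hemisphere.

35.914°E

GNSS-87: φ = +78.98111°, λ = +35.05528°
CS8: φ = +78.65861°, λ = +36.74889°
Bx = cos φ₂ cos Δλ = 0.196569,  By = cos φ₂ sin Δλ = 0.005812
φₘ = atan2(sin φ₁ + sin φ₂, √((cos φ₁ + Bx)² + By²)) = 78.82105°
λₘ = λ₁ + atan2(By, cos φ₁ + Bx) = 35.91414°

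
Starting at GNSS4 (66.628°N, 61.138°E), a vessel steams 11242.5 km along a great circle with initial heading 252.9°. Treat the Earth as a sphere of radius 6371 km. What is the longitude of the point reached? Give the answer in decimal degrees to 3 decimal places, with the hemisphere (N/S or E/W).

δ = d/R = 11242.5/6371 = 1.764637 rad
φ₂ = arcsin(sin φ₁ cos δ + cos φ₁ sin δ cos θ)
   = arcsin(0.91795·-0.19263 + 0.39670·0.98127·-0.29404) = -16.93486°
λ₂ = λ₁ + atan2(sin θ sin δ cos φ₁, cos δ − sin φ₁ sin φ₂) = -17.50129°

17.501°W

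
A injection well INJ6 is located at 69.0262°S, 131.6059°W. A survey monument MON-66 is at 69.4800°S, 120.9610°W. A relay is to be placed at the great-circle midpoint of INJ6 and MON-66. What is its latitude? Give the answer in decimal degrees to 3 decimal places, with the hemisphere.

Bx = cos φ₂ cos Δλ = 0.344502,  By = cos φ₂ sin Δλ = 0.064751
φₘ = atan2(sin φ₁ + sin φ₂, √((cos φ₁ + Bx)² + By²)) = -69.33497°
λₘ = λ₁ + atan2(By, cos φ₁ + Bx) = -126.33925°

69.335°S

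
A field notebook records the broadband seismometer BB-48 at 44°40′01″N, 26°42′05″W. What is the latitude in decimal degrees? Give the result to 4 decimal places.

44° + 40′/60 + 1″/3600 = 44 + 0.66667 + 0.00028 = 44.6669°

44.6669°N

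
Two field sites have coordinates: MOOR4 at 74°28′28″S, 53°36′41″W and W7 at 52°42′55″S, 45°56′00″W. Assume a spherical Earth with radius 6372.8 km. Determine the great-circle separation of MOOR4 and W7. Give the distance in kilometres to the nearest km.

2445 km

MOOR4: φ = -74.47444°, λ = -53.61139°
W7: φ = -52.71528°, λ = -45.93333°
Δφ = 21.7592°,  Δλ = 7.6781°
a = sin²(Δφ/2) + cos φ₁ cos φ₂ sin²(Δλ/2) = 0.036352
c = 2·arcsin(√a) = 0.383672 rad = 21.9828°
d = R·c = 6372.8 × 0.383672 = 2445.1 km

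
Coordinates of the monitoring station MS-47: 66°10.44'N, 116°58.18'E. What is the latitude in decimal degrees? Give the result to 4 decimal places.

66.1740°N

66° + 10.44′/60 = 66 + 0.17400 = 66.1740°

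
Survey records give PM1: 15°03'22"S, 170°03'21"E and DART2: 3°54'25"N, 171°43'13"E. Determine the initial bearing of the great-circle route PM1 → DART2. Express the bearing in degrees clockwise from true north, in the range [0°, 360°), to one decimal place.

5.1°

PM1: φ = -15.05611°, λ = +170.05583°
DART2: φ = +3.90694°, λ = +171.72028°
Δλ = 1.6644°
y = sin Δλ · cos φ₂ = 0.028978
x = cos φ₁ sin φ₂ − sin φ₁ cos φ₂ cos Δλ = 0.324849
θ = atan2(y, x) = 5.0976° → 5.0976° (mod 360°)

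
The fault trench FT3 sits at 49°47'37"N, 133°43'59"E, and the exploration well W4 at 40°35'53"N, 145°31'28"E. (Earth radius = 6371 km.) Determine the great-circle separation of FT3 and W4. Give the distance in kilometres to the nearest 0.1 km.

1374.9 km

FT3: φ = +49.79361°, λ = +133.73306°
W4: φ = +40.59806°, λ = +145.52444°
Δφ = -9.1956°,  Δλ = 11.7914°
a = sin²(Δφ/2) + cos φ₁ cos φ₂ sin²(Δλ/2) = 0.011597
c = 2·arcsin(√a) = 0.215800 rad = 12.3644°
d = R·c = 6371 × 0.215800 = 1374.9 km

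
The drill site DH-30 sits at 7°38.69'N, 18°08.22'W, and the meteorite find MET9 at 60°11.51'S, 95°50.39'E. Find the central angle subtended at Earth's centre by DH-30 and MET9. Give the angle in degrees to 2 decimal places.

DH-30: φ = +7.64483°, λ = -18.13700°
MET9: φ = -60.19183°, λ = +95.83983°
Δφ = -67.8367°,  Δλ = 113.9768°
a = sin²(Δφ/2) + cos φ₁ cos φ₂ sin²(Δλ/2) = 0.657820
c = 2·arcsin(√a) = 1.891927 rad = 108.3994°

108.40°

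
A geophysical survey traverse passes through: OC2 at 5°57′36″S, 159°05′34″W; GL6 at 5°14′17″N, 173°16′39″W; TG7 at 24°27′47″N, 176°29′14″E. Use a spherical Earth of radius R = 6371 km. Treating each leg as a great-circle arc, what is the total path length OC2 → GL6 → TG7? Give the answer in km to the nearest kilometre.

4409 km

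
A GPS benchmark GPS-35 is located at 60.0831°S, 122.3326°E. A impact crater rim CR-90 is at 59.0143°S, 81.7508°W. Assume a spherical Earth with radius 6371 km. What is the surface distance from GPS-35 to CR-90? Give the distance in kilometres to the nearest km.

Δφ = 1.0688°,  Δλ = 155.9166°
a = sin²(Δφ/2) + cos φ₁ cos φ₂ sin²(Δλ/2) = 0.245677
c = 2·arcsin(√a) = 1.037184 rad = 59.4263°
d = R·c = 6371 × 1.037184 = 6607.9 km

6608 km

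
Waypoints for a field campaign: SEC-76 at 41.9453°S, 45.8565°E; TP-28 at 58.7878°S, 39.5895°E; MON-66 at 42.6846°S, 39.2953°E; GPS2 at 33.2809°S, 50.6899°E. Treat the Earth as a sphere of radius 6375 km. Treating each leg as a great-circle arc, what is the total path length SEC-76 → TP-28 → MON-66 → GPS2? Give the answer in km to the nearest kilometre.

SEC-76→TP-28: c = 0.301805 rad, d = 1924.01 km
TP-28→MON-66: c = 0.281072 rad, d = 1791.83 km
MON-66→GPS2: c = 0.226542 rad, d = 1444.20 km
Total = 1924.01 + 1791.83 + 1444.20 = 5160.04 km

5160 km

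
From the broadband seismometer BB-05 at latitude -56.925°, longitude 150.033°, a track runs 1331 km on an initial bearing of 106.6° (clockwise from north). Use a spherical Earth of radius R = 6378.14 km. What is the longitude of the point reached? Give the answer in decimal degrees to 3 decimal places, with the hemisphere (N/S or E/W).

172.324°E

δ = d/R = 1331/6378.14 = 0.208682 rad
φ₂ = arcsin(sin φ₁ cos δ + cos φ₁ sin δ cos θ)
   = arcsin(-0.83796·0.97830 + 0.54574·0.20717·-0.28569) = -58.43834°
λ₂ = λ₁ + atan2(sin θ sin δ cos φ₁, cos δ − sin φ₁ sin φ₂) = 172.32384°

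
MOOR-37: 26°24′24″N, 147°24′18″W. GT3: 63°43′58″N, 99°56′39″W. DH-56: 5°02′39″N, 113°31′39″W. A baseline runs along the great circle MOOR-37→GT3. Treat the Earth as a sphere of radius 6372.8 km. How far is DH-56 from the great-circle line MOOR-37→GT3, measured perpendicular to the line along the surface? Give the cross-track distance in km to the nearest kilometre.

MOOR-37: φ = +26.40667°, λ = -147.40500°
GT3: φ = +63.73278°, λ = -99.94417°
DH-56: φ = +5.04417°, λ = -113.52750°
δ₁₃ = central angle MOOR-37→DH-56 = 0.676405 rad  (haversine)
θ₁₃ = bearing MOOR-37→DH-56 = 117.501°,  θ₁₂ = bearing MOOR-37→GT3 = 25.948°
dₓₜ = R·arcsin(sin δ₁₃ · sin(θ₁₃ − θ₁₂)) = 6372.8·arcsin(0.62599·sin(91.552°)) = 4308.717 km
|dₓₜ| = 4308.717 km

4309 km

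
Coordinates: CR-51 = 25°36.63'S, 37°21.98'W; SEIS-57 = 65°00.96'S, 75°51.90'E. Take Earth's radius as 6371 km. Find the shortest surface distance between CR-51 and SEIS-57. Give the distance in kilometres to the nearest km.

8453 km

CR-51: φ = -25.61050°, λ = -37.36633°
SEIS-57: φ = -65.01600°, λ = +75.86500°
Δφ = -39.4055°,  Δλ = 113.2313°
a = sin²(Δφ/2) + cos φ₁ cos φ₂ sin²(Δλ/2) = 0.379214
c = 2·arcsin(√a) = 1.326811 rad = 76.0207°
d = R·c = 6371 × 1.326811 = 8453.1 km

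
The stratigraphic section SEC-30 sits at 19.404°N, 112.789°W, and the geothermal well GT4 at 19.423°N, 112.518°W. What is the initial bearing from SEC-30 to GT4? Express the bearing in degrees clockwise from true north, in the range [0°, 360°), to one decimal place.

85.7°

Δλ = 0.2710°
y = sin Δλ · cos φ₂ = 0.004461
x = cos φ₁ sin φ₂ − sin φ₁ cos φ₂ cos Δλ = 0.000335
θ = atan2(y, x) = 85.7036° → 85.7036° (mod 360°)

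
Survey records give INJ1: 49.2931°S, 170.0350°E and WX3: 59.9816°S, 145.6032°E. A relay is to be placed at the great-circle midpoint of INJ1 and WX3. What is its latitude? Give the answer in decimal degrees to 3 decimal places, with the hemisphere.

Bx = cos φ₂ cos Δλ = 0.455480,  By = cos φ₂ sin Δλ = -0.206920
φₘ = atan2(sin φ₁ + sin φ₂, √((cos φ₁ + Bx)² + By²)) = -55.24339°
λₘ = λ₁ + atan2(By, cos φ₁ + Bx) = 159.45374°

55.243°S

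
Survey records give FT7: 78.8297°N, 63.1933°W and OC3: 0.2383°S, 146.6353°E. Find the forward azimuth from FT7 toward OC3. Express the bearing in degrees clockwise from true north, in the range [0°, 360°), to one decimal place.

329.7°

Δλ = -150.1714°
y = sin Δλ · cos φ₂ = -0.497403
x = cos φ₁ sin φ₂ − sin φ₁ cos φ₂ cos Δλ = 0.850270
θ = atan2(y, x) = -30.3274° → 329.6726° (mod 360°)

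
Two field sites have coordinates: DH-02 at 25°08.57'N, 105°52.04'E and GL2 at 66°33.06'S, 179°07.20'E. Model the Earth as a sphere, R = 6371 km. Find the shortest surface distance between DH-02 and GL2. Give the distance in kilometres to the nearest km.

DH-02: φ = +25.14283°, λ = +105.86733°
GL2: φ = -66.55100°, λ = +179.12000°
Δφ = -91.6938°,  Δλ = 73.2527°
a = sin²(Δφ/2) + cos φ₁ cos φ₂ sin²(Δλ/2) = 0.642994
c = 2·arcsin(√a) = 1.860833 rad = 106.6179°
d = R·c = 6371 × 1.860833 = 11855.4 km

11855 km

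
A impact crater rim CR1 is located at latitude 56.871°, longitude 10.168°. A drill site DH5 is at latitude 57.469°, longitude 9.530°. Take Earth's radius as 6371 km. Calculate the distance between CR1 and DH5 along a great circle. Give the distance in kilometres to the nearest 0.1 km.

Δφ = 0.5980°,  Δλ = -0.6380°
a = sin²(Δφ/2) + cos φ₁ cos φ₂ sin²(Δλ/2) = 0.000036
c = 2·arcsin(√a) = 0.012057 rad = 0.6908°
d = R·c = 6371 × 0.012057 = 76.8 km

76.8 km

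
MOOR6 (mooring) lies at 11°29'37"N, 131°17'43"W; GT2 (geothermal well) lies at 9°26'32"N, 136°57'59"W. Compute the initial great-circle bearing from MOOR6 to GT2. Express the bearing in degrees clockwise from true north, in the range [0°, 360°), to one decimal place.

MOOR6: φ = +11.49361°, λ = -131.29528°
GT2: φ = +9.44222°, λ = -136.96639°
Δλ = -5.6711°
y = sin Δλ · cos φ₂ = -0.097479
x = cos φ₁ sin φ₂ − sin φ₁ cos φ₂ cos Δλ = -0.034834
θ = atan2(y, x) = -109.6641° → 250.3359° (mod 360°)

250.3°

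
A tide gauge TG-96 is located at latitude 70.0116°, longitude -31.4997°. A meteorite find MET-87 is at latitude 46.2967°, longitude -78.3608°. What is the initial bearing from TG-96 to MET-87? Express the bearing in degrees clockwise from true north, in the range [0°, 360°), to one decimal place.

248.7°

Δλ = -46.8611°
y = sin Δλ · cos φ₂ = -0.504166
x = cos φ₁ sin φ₂ − sin φ₁ cos φ₂ cos Δλ = -0.196856
θ = atan2(y, x) = -111.3286° → 248.6714° (mod 360°)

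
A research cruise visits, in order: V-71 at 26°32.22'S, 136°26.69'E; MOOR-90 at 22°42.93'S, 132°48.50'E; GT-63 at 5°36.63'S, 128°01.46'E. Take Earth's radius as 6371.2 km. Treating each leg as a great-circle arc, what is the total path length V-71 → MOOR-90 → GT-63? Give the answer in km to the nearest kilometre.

2532 km

V-71: φ = -26.53700°, λ = +136.44483°
MOOR-90: φ = -22.71550°, λ = +132.80833°
GT-63: φ = -5.61050°, λ = +128.02433°
V-71→MOOR-90: c = 0.088177 rad, d = 561.79 km
MOOR-90→GT-63: c = 0.309227 rad, d = 1970.15 km
Total = 561.79 + 1970.15 = 2531.94 km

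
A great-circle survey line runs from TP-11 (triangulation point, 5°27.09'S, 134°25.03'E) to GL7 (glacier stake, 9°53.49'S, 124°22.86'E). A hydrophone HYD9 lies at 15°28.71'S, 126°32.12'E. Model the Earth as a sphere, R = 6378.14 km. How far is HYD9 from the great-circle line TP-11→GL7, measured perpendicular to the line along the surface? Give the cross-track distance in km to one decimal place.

TP-11: φ = -5.45150°, λ = +134.41717°
GL7: φ = -9.89150°, λ = +124.38100°
HYD9: φ = -15.47850°, λ = +126.53533°
δ₁₃ = central angle TP-11→HYD9 = 0.221073 rad  (haversine)
θ₁₃ = bearing TP-11→HYD9 = 217.063°,  θ₁₂ = bearing TP-11→GL7 = 245.332°
dₓₜ = R·arcsin(sin δ₁₃ · sin(θ₁₃ − θ₁₂)) = 6378.14·arcsin(0.21928·sin(-28.269°)) = -663.581 km
|dₓₜ| = 663.581 km

663.6 km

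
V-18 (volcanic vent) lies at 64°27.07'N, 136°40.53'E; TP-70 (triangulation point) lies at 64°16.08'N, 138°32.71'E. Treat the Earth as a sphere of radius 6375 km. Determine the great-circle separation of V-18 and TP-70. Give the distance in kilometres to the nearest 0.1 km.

92.3 km

V-18: φ = +64.45117°, λ = +136.67550°
TP-70: φ = +64.26800°, λ = +138.54517°
Δφ = -0.1832°,  Δλ = 1.8697°
a = sin²(Δφ/2) + cos φ₁ cos φ₂ sin²(Δλ/2) = 0.000052
c = 2·arcsin(√a) = 0.014477 rad = 0.8295°
d = R·c = 6375 × 0.014477 = 92.3 km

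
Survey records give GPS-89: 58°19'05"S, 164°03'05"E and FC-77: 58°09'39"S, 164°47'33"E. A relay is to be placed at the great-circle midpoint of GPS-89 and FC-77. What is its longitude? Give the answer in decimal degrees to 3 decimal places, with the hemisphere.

GPS-89: φ = -58.31806°, λ = +164.05139°
FC-77: φ = -58.16083°, λ = +164.79250°
Bx = cos φ₂ cos Δλ = 0.527493,  By = cos φ₂ sin Δλ = 0.006823
φₘ = atan2(sin φ₁ + sin φ₂, √((cos φ₁ + Bx)² + By²)) = -58.23998°
λₘ = λ₁ + atan2(By, cos φ₁ + Bx) = 164.42277°

164.423°E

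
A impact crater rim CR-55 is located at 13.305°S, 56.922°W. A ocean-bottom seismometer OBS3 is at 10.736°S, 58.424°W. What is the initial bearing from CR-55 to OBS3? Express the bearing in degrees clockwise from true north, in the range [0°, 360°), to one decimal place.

330.1°

Δλ = -1.5020°
y = sin Δλ · cos φ₂ = -0.025753
x = cos φ₁ sin φ₂ − sin φ₁ cos φ₂ cos Δλ = 0.044745
θ = atan2(y, x) = -29.9227° → 330.0773° (mod 360°)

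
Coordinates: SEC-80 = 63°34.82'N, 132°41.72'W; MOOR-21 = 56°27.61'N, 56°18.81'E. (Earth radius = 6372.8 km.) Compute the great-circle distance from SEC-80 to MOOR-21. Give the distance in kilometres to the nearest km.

6647 km

SEC-80: φ = +63.58033°, λ = -132.69533°
MOOR-21: φ = +56.46017°, λ = +56.31350°
Δφ = -7.1202°,  Δλ = -170.9912°
a = sin²(Δφ/2) + cos φ₁ cos φ₂ sin²(Δλ/2) = 0.248178
c = 2·arcsin(√a) = 1.042984 rad = 59.7586°
d = R·c = 6372.8 × 1.042984 = 6646.7 km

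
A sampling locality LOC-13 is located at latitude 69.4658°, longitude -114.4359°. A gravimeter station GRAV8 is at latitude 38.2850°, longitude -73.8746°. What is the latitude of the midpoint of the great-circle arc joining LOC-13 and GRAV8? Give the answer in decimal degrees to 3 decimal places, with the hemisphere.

Bx = cos φ₂ cos Δλ = 0.596326,  By = cos φ₂ sin Δλ = 0.510415
φₘ = atan2(sin φ₁ + sin φ₂, √((cos φ₁ + Bx)² + By²)) = 55.33922°
λₘ = λ₁ + atan2(By, cos φ₁ + Bx) = -86.11441°

55.339°N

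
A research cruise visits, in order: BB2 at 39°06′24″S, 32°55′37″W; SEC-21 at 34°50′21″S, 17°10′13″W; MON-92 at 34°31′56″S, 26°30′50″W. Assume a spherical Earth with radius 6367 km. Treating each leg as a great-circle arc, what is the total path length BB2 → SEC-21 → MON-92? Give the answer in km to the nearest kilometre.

2329 km

BB2: φ = -39.10667°, λ = -32.92694°
SEC-21: φ = -34.83917°, λ = -17.17028°
MON-92: φ = -34.53222°, λ = -26.51389°
BB2→SEC-21: c = 0.231621 rad, d = 1474.73 km
SEC-21→MON-92: c = 0.134154 rad, d = 854.16 km
Total = 1474.73 + 854.16 = 2328.89 km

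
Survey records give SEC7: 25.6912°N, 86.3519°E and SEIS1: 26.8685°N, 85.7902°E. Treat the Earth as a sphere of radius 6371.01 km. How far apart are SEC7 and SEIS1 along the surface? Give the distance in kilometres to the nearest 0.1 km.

Δφ = 1.1773°,  Δλ = -0.5617°
a = sin²(Δφ/2) + cos φ₁ cos φ₂ sin²(Δλ/2) = 0.000125
c = 2·arcsin(√a) = 0.022349 rad = 1.2805°
d = R·c = 6371.01 × 0.022349 = 142.4 km

142.4 km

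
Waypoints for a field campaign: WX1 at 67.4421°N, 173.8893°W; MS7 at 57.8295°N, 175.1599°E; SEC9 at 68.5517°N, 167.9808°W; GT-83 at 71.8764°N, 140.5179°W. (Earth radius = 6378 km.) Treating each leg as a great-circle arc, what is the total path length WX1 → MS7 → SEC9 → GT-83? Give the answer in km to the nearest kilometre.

WX1→MS7: c = 0.188747 rad, d = 1203.83 km
MS7→SEC9: c = 0.227768 rad, d = 1452.70 km
SEC9→GT-83: c = 0.170507 rad, d = 1087.49 km
Total = 1203.83 + 1452.70 + 1087.49 = 3744.03 km

3744 km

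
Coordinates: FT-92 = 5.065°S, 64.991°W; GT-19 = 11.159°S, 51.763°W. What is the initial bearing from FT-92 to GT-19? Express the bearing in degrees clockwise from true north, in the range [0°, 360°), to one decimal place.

115.8°

Δλ = 13.2280°
y = sin Δλ · cos φ₂ = 0.224500
x = cos φ₁ sin φ₂ − sin φ₁ cos φ₂ cos Δλ = -0.108458
θ = atan2(y, x) = 115.7856° → 115.7856° (mod 360°)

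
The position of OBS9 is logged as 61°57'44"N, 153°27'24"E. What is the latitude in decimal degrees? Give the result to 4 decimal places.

61.9622°N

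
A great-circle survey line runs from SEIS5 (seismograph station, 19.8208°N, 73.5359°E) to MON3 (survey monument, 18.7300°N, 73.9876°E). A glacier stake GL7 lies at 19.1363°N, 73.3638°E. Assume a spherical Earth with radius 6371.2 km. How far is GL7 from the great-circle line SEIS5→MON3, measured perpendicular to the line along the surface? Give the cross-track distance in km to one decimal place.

δ₁₃ = central angle SEIS5→GL7 = 0.012278 rad  (haversine)
θ₁₃ = bearing SEIS5→GL7 = 193.364°,  θ₁₂ = bearing SEIS5→MON3 = 158.575°
dₓₜ = R·arcsin(sin δ₁₃ · sin(θ₁₃ − θ₁₂)) = 6371.2·arcsin(0.01228·sin(34.789°)) = 44.630 km
|dₓₜ| = 44.630 km

44.6 km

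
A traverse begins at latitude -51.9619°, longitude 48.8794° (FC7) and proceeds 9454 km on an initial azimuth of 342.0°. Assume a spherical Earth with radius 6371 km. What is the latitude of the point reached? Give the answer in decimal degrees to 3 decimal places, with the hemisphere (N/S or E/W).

δ = d/R = 9454/6371 = 1.483911 rad
φ₂ = arcsin(sin φ₁ cos δ + cos φ₁ sin δ cos θ)
   = arcsin(-0.78760·0.08678 + 0.61619·0.99623·0.95106) = 31.02901°
λ₂ = λ₁ + atan2(sin θ sin δ cos φ₁, cos δ − sin φ₁ sin φ₂) = 27.82470°

31.029°N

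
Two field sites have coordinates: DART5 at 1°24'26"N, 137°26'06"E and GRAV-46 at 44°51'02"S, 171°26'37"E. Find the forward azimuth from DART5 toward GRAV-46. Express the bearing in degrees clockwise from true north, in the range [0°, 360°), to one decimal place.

DART5: φ = +1.40722°, λ = +137.43500°
GRAV-46: φ = -44.85056°, λ = +171.44361°
Δλ = 34.0086°
y = sin Δλ · cos φ₂ = 0.396527
x = cos φ₁ sin φ₂ − sin φ₁ cos φ₂ cos Δλ = -0.719480
θ = atan2(y, x) = 151.1395° → 151.1395° (mod 360°)

151.1°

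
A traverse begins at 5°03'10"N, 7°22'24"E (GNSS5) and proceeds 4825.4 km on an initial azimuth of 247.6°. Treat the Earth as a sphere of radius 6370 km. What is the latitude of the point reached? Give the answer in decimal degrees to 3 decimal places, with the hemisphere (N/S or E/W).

11.352°S

GNSS5: φ = +5.05278°, λ = +7.37333°
δ = d/R = 4825.4/6370 = 0.757520 rad
φ₂ = arcsin(sin φ₁ cos δ + cos φ₁ sin δ cos θ)
   = arcsin(0.08807·0.72654 + 0.99611·0.68712·-0.38107) = -11.35194°
λ₂ = λ₁ + atan2(sin θ sin δ cos φ₁, cos δ − sin φ₁ sin φ₂) = -33.01400°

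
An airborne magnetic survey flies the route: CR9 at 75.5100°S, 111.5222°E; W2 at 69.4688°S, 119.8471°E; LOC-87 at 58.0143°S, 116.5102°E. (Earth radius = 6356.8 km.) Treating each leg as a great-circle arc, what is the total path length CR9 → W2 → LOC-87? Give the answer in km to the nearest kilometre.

2005 km

CR9→W2: c = 0.113888 rad, d = 723.96 km
W2→LOC-87: c = 0.201499 rad, d = 1280.89 km
Total = 723.96 + 1280.89 = 2004.85 km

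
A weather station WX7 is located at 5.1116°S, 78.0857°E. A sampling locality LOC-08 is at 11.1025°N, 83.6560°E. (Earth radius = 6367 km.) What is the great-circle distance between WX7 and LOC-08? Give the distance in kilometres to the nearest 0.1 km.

Δφ = 16.2141°,  Δλ = 5.5703°
a = sin²(Δφ/2) + cos φ₁ cos φ₂ sin²(Δλ/2) = 0.022195
c = 2·arcsin(√a) = 0.299074 rad = 17.1357°
d = R·c = 6367 × 0.299074 = 1904.2 km

1904.2 km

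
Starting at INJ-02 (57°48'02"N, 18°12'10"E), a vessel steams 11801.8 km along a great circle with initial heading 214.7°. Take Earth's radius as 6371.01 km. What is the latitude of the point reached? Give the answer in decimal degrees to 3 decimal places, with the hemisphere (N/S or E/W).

INJ-02: φ = +57.80056°, λ = +18.20278°
δ = d/R = 11801.8/6371.01 = 1.852422 rad
φ₂ = arcsin(sin φ₁ cos δ + cos φ₁ sin δ cos θ)
   = arcsin(0.84620·-0.27792 + 0.53287·0.96060·-0.82214) = -40.99621°
λ₂ = λ₁ + atan2(sin θ sin δ cos φ₁, cos δ − sin φ₁ sin φ₂) = -28.22825°

40.996°S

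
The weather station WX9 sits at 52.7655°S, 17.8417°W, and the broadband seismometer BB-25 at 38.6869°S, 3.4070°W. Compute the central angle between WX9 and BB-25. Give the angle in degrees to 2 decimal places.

Δφ = 14.0786°,  Δλ = 14.4347°
a = sin²(Δφ/2) + cos φ₁ cos φ₂ sin²(Δλ/2) = 0.022473
c = 2·arcsin(√a) = 0.300957 rad = 17.2436°

17.24°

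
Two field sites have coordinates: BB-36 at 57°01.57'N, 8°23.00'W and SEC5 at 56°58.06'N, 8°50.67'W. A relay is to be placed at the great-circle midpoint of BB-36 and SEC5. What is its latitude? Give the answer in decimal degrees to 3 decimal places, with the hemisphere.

BB-36: φ = +57.02617°, λ = -8.38333°
SEC5: φ = +56.96767°, λ = -8.84450°
Bx = cos φ₂ cos Δλ = 0.545095,  By = cos φ₂ sin Δλ = -0.004387
φₘ = atan2(sin φ₁ + sin φ₂, √((cos φ₁ + Bx)² + By²)) = 56.99713°
λₘ = λ₁ + atan2(By, cos φ₁ + Bx) = -8.61410°

56.997°N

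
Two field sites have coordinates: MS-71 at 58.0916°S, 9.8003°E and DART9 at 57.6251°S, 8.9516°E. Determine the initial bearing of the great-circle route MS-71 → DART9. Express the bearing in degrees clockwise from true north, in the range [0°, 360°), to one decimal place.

315.6°

Δλ = -0.8487°
y = sin Δλ · cos φ₂ = -0.007931
x = cos φ₁ sin φ₂ − sin φ₁ cos φ₂ cos Δλ = 0.008092
θ = atan2(y, x) = -44.4251° → 315.5749° (mod 360°)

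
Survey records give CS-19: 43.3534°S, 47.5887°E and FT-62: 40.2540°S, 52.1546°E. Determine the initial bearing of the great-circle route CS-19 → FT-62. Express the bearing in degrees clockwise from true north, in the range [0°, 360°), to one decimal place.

49.2°

Δλ = 4.5659°
y = sin Δλ · cos φ₂ = 0.060754
x = cos φ₁ sin φ₂ − sin φ₁ cos φ₂ cos Δλ = 0.052406
θ = atan2(y, x) = 49.2194° → 49.2194° (mod 360°)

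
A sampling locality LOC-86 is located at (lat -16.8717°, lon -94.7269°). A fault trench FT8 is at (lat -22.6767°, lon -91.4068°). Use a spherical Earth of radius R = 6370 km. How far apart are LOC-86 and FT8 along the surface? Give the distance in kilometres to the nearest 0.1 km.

Δφ = -5.8050°,  Δλ = 3.3201°
a = sin²(Δφ/2) + cos φ₁ cos φ₂ sin²(Δλ/2) = 0.003305
c = 2·arcsin(√a) = 0.115043 rad = 6.5915°
d = R·c = 6370 × 0.115043 = 732.8 km

732.8 km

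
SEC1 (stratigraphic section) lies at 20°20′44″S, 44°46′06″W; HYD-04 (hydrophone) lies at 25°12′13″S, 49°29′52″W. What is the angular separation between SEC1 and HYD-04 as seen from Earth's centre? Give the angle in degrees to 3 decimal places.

6.527°

SEC1: φ = -20.34556°, λ = -44.76833°
HYD-04: φ = -25.20361°, λ = -49.49778°
Δφ = -4.8581°,  Δλ = -4.7294°
a = sin²(Δφ/2) + cos φ₁ cos φ₂ sin²(Δλ/2) = 0.003240
c = 2·arcsin(√a) = 0.113912 rad = 6.5267°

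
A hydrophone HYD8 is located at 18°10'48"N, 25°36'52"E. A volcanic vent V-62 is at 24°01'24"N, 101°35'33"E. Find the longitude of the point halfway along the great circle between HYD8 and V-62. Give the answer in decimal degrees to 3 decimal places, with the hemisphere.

HYD8: φ = +18.18000°, λ = +25.61444°
V-62: φ = +24.02333°, λ = +101.59250°
Bx = cos φ₂ cos Δλ = 0.221306,  By = cos φ₂ sin Δλ = 0.886164
φₘ = atan2(sin φ₁ + sin φ₂, √((cos φ₁ + Bx)² + By²)) = 26.08566°
λₘ = λ₁ + atan2(By, cos φ₁ + Bx) = 62.72225°

62.722°E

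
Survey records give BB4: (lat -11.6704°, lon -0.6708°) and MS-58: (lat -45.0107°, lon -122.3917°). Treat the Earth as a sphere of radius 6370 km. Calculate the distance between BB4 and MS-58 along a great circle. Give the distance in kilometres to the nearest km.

11425 km

Δφ = -33.3403°,  Δλ = -121.7209°
a = sin²(Δφ/2) + cos φ₁ cos φ₂ sin²(Δλ/2) = 0.610485
c = 2·arcsin(√a) = 1.793604 rad = 102.7660°
d = R·c = 6370 × 1.793604 = 11425.3 km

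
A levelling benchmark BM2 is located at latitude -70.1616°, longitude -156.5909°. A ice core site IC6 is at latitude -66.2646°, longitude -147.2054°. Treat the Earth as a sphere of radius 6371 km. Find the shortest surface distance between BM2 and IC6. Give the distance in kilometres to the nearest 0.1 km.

Δφ = 3.8970°,  Δλ = 9.3855°
a = sin²(Δφ/2) + cos φ₁ cos φ₂ sin²(Δλ/2) = 0.002070
c = 2·arcsin(√a) = 0.091034 rad = 5.2159°
d = R·c = 6371 × 0.091034 = 580.0 km

580.0 km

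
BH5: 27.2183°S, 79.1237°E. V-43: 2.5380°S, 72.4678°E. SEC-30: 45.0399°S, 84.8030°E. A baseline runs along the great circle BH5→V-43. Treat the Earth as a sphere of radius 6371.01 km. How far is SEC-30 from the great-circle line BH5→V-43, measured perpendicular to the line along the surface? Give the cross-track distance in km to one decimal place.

δ₁₃ = central angle BH5→SEC-30 = 0.320971 rad  (haversine)
θ₁₃ = bearing BH5→SEC-30 = 167.194°,  θ₁₂ = bearing BH5→V-43 = 344.391°
dₓₜ = R·arcsin(sin δ₁₃ · sin(θ₁₃ − θ₁₂)) = 6371.01·arcsin(0.31549·sin(-177.197°)) = -98.300 km
|dₓₜ| = 98.300 km

98.3 km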